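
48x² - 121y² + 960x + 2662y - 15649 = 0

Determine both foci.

(-23, 11) and (3, 11)

48(x² + 20x) -121(y² - 22y) = 15649
Complete the square: 48(x + 10)² -121(y - 11)² = 15649 + 4800 - 14641 = 5808
Dividing both sides by 5808: (x + 10)²/121 - (y - 11)²/48 = 1
Hyperbola, center (-10, 11), transverse axis horizontal; a² = 121, b² = 48.
c² = a² + b² = 121 + 48 = 169, so c = 13.
Foci lie on the horizontal axis through the center: (h ± c, k).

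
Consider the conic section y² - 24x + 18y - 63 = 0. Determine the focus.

(0, -9)

Only y is squared. Complete the square in y: (y + 9)² = 24(x + 6).
Vertex (-6, -9); 4p = 24 so p = 6. Opens right.
Focus is p units from the vertex along the axis: (h + p, k).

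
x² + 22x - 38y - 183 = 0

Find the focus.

(-11, 3/2)

Only x is squared. Complete the square in x: (x + 11)² = 38(y + 8).
Vertex (-11, -8); 4p = 38 so p = 19/2. Opens up.
Focus is p units from the vertex along the axis: (h, k + p).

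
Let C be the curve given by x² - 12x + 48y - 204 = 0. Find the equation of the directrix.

y = 17

Only x is squared. Complete the square in x: (x - 6)² = -48(y - 5).
Vertex (6, 5); 4p = -48 so p = -12. Opens down.
Directrix is the horizontal line y = k − p = 5 − (-12) = 17.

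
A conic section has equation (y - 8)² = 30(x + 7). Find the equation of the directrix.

Vertex (-7, 8); 4p = 30 so p = 15/2. Opens right.
Directrix is the vertical line x = h − p = -7 − (15/2) = -29/2.

x = -29/2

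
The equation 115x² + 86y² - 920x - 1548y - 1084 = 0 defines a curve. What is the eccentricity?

Group the x- and y-terms: 115(x² - 8x) + 86(y² - 18y) = 1084
115(x - 4)² + 86(y - 9)² = 1084 + 1840 + 6966 = 9890
Divide through by 9890 to get (x - 4)²/86 + (y - 9)²/115 = 1.
Ellipse, center (4, 9), major axis vertical; a² = 115, b² = 86.
c² = a² - b² = 29, so c = √29.
e = c/a = √29/√115 = √3335/115.

e = √3335/115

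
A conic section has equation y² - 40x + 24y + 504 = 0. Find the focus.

Only y is squared. Complete the square in y: (y + 12)² = 40(x - 9).
Vertex (9, -12); 4p = 40 so p = 10. Opens right.
Focus is p units from the vertex along the axis: (h + p, k).

(19, -12)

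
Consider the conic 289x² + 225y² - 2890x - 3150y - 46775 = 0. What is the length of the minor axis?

Collect terms: 289(x² - 10x) + 225(y² - 14y) = 46775
Completing the square gives 289(x - 5)² + 225(y - 7)² = 46775 + 7225 + 11025 = 65025.
Divide through by 65025 to get (x - 5)²/225 + (y - 7)²/289 = 1.
Ellipse, center (5, 7), major axis vertical; a² = 289, b² = 225.
b² = 225 so b = 15; the minor axis has length 2b = 30.

30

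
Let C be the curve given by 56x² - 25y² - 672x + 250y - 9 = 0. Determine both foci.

Collect terms: 56(x² - 12x) -25(y² - 10y) = 9
56(x - 6)² -25(y - 5)² = 9 + 2016 - 625 = 1400
Divide by 1400: (x - 6)²/25 - (y - 5)²/56 = 1
Hyperbola, center (6, 5), transverse axis horizontal; a² = 25, b² = 56.
c² = a² + b² = 25 + 56 = 81, so c = 9.
Foci lie on the horizontal axis through the center: (h ± c, k).

(-3, 5) and (15, 5)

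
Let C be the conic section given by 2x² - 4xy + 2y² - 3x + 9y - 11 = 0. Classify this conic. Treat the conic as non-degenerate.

A = 2, B = -4, C = 2.
Discriminant B² − 4AC = (-4)² − 4·2·2 = 0.
B² − 4AC = 0 ⇒ parabola.

parabola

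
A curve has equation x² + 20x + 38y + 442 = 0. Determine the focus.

Only x is squared. Complete the square in x: (x + 10)² = -38(y + 9).
Vertex (-10, -9); 4p = -38 so p = -19/2. Opens down.
Focus is p units from the vertex along the axis: (h, k + p).

(-10, -37/2)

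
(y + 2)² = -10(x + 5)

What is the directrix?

Vertex (-5, -2); 4p = -10 so p = -5/2. Opens left.
Directrix is the vertical line x = h − p = -5 − (-5/2) = -5/2.

x = -5/2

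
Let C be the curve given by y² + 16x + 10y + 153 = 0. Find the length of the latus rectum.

16

Only y is squared. Complete the square in y: (y + 5)² = -16(x + 8).
Vertex (-8, -5); 4p = -16 so p = -4. Opens left.
Latus rectum length = |4p| = 16.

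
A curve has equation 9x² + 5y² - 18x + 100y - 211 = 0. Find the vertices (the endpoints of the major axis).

Group: 9(x² - 2x) + 5(y² + 20y) = 211
Completing the square gives 9(x - 1)² + 5(y + 10)² = 211 + 9 + 500 = 720.
Divide through by 720 to get (x - 1)²/80 + (y + 10)²/144 = 1.
Ellipse, center (1, -10), major axis vertical; a² = 144, b² = 80.
a = 12. Vertices at (h, k ± a).

(1, -22) and (1, 2)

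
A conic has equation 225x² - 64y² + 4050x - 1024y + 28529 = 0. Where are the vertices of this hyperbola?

Rearranging, 225(x² + 18x) -64(y² + 16y) = -28529.
225(x + 9)² -64(y + 8)² = -28529 + 18225 - 4096 = -14400
Divide by -14400: (y + 8)²/225 - (x + 9)²/64 = 1
Hyperbola, center (-9, -8), transverse axis vertical; a² = 225, b² = 64.
a = 15. Vertices at (h, k ± a).

(-9, -23) and (-9, 7)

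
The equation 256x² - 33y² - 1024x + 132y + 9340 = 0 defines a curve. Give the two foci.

256(x² - 4x) -33(y² - 4y) = -9340
256(x - 2)² -33(y - 2)² = -9340 + 1024 - 132 = -8448
Divide through by -8448 to get (y - 2)²/256 - (x - 2)²/33 = 1.
Hyperbola, center (2, 2), transverse axis vertical; a² = 256, b² = 33.
c² = a² + b² = 256 + 33 = 289, so c = 17.
Foci lie on the vertical axis through the center: (h, k ± c).

(2, -15) and (2, 19)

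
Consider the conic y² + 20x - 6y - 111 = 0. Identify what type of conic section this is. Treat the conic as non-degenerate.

No xy term. Coefficients of x² and y² are A = 0, C = 1.
Exactly one squared variable ⇒ parabola.

parabola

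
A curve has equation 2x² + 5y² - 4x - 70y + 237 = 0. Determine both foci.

(1 - √3, 7) and (1 + √3, 7)

Collect terms: 2(x² - 2x) + 5(y² - 14y) = -237
Complete the square: 2(x - 1)² + 5(y - 7)² = -237 + 2 + 245 = 10
Divide through by 10 to get (x - 1)²/5 + (y - 7)²/2 = 1.
Ellipse, center (1, 7), major axis horizontal; a² = 5, b² = 2.
c² = a² - b² = 5 - 2 = 3, so c = √3.
Foci lie on the horizontal axis through the center: (h ± c, k).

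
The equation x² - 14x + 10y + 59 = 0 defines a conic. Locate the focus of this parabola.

(7, -7/2)

Only x is squared. Complete the square in x: (x - 7)² = -10(y + 1).
Vertex (7, -1); 4p = -10 so p = -5/2. Opens down.
Focus is p units from the vertex along the axis: (h, k + p).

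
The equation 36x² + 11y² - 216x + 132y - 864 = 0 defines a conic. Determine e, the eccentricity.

e = 5/6

Collect terms: 36(x² - 6x) + 11(y² + 12y) = 864
Complete the square in x and y: 36(x - 3)² + 11(y + 6)² = 864 + 324 + 396 = 1584
Divide through by 1584 to get (x - 3)²/44 + (y + 6)²/144 = 1.
Ellipse, center (3, -6), major axis vertical; a² = 144, b² = 44.
c² = a² - b² = 100, so c = 10.
e = c/a = 10/12 = 5/6.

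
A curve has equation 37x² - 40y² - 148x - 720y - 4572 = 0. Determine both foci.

Group: 37(x² - 4x) -40(y² + 18y) = 4572
Complete the square in x and y: 37(x - 2)² -40(y + 9)² = 4572 + 148 - 3240 = 1480
Divide through by 1480 to get (x - 2)²/40 - (y + 9)²/37 = 1.
Hyperbola, center (2, -9), transverse axis horizontal; a² = 40, b² = 37.
c² = a² + b² = 40 + 37 = 77, so c = √77.
Foci lie on the horizontal axis through the center: (h ± c, k).

(2 - √77, -9) and (2 + √77, -9)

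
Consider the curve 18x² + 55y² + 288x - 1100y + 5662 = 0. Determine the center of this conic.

(-8, 10)

18(x² + 16x) + 55(y² - 20y) = -5662
18(x + 8)² + 55(y - 10)² = -5662 + 1152 + 5500 = 990
Dividing both sides by 990: (x + 8)²/55 + (y - 10)²/18 = 1
Ellipse with center (-8, 10).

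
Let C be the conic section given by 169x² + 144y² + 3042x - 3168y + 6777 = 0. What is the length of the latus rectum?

Rearranging, 169(x² + 18x) + 144(y² - 22y) = -6777.
Complete the square in x and y: 169(x + 9)² + 144(y - 11)² = -6777 + 13689 + 17424 = 24336
Divide through by 24336 to get (x + 9)²/144 + (y - 11)²/169 = 1.
Ellipse, center (-9, 11), major axis vertical; a² = 169, b² = 144.
Latus rectum length = 2b²/a = 2·144/13 = 288/13.

288/13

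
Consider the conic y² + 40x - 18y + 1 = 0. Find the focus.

Only y is squared. Complete the square in y: (y - 9)² = -40(x - 2).
Vertex (2, 9); 4p = -40 so p = -10. Opens left.
Focus is p units from the vertex along the axis: (h + p, k).

(-8, 9)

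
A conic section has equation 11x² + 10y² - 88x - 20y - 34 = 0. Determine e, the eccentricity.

e = √11/11

11(x² - 8x) + 10(y² - 2y) = 34
Complete the square in x and y: 11(x - 4)² + 10(y - 1)² = 34 + 176 + 10 = 220
Divide by 220: (x - 4)²/20 + (y - 1)²/22 = 1
Ellipse, center (4, 1), major axis vertical; a² = 22, b² = 20.
c² = a² - b² = 2, so c = √2.
e = c/a = √2/√22 = √11/11.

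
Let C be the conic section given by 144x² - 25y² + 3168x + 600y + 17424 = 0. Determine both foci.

Group the x- and y-terms: 144(x² + 22x) -25(y² - 24y) = -17424
144(x + 11)² -25(y - 12)² = -17424 + 17424 - 3600 = -3600
Divide through by -3600 to get (y - 12)²/144 - (x + 11)²/25 = 1.
Hyperbola, center (-11, 12), transverse axis vertical; a² = 144, b² = 25.
c² = a² + b² = 144 + 25 = 169, so c = 13.
Foci lie on the vertical axis through the center: (h, k ± c).

(-11, -1) and (-11, 25)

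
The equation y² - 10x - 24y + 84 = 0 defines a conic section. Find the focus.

(-7/2, 12)

Only y is squared. Complete the square in y: (y - 12)² = 10(x + 6).
Vertex (-6, 12); 4p = 10 so p = 5/2. Opens right.
Focus is p units from the vertex along the axis: (h + p, k).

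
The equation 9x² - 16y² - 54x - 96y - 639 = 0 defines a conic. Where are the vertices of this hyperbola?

(-5, -3) and (11, -3)

Group: 9(x² - 6x) -16(y² + 6y) = 639
Completing the square gives 9(x - 3)² -16(y + 3)² = 639 + 81 - 144 = 576.
Dividing both sides by 576: (x - 3)²/64 - (y + 3)²/36 = 1
Hyperbola, center (3, -3), transverse axis horizontal; a² = 64, b² = 36.
a = 8. Vertices at (h ± a, k).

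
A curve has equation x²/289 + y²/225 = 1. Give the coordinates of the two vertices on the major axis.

Center (0, 0). The larger denominator 289 sits under the x-term, so the major axis is horizontal; a² = 289, b² = 225.
a = 17. Vertices at (h ± a, k).

(-17, 0) and (17, 0)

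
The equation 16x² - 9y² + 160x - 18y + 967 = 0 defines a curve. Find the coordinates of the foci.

(-5, -11) and (-5, 9)

16(x² + 10x) -9(y² + 2y) = -967
Complete the square: 16(x + 5)² -9(y + 1)² = -967 + 400 - 9 = -576
Divide through by -576 to get (y + 1)²/64 - (x + 5)²/36 = 1.
Hyperbola, center (-5, -1), transverse axis vertical; a² = 64, b² = 36.
c² = a² + b² = 64 + 36 = 100, so c = 10.
Foci lie on the vertical axis through the center: (h, k ± c).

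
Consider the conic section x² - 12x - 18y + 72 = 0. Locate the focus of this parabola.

Only x is squared. Complete the square in x: (x - 6)² = 18(y - 2).
Vertex (6, 2); 4p = 18 so p = 9/2. Opens up.
Focus is p units from the vertex along the axis: (h, k + p).

(6, 13/2)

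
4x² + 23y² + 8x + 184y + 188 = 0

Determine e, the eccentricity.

Group the x- and y-terms: 4(x² + 2x) + 23(y² + 8y) = -188
4(x + 1)² + 23(y + 4)² = -188 + 4 + 368 = 184
Divide by 184: (x + 1)²/46 + (y + 4)²/8 = 1
Ellipse, center (-1, -4), major axis horizontal; a² = 46, b² = 8.
c² = a² - b² = 38, so c = √38.
e = c/a = √38/√46 = √437/23.

e = √437/23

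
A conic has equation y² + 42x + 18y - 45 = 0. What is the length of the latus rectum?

42

Only y is squared. Complete the square in y: (y + 9)² = -42(x - 3).
Vertex (3, -9); 4p = -42 so p = -21/2. Opens left.
Latus rectum length = |4p| = 42.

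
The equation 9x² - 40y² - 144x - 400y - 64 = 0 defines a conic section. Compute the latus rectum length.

80/3

9(x² - 16x) -40(y² + 10y) = 64
9(x - 8)² -40(y + 5)² = 64 + 576 - 1000 = -360
Dividing both sides by -360: (y + 5)²/9 - (x - 8)²/40 = 1
Hyperbola, center (8, -5), transverse axis vertical; a² = 9, b² = 40.
Latus rectum length = 2b²/a = 2·40/3 = 80/3.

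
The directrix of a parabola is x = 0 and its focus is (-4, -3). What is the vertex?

The vertex is the midpoint between the focus and the directrix along the axis of symmetry.
Axis is horizontal (directrix is vertical). Vertex x-coordinate = (-4 + 0)/2 = -2; y-coordinate = -3.

(-2, -3)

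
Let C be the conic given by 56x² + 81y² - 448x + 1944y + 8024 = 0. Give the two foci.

(-1, -12) and (9, -12)

56(x² - 8x) + 81(y² + 24y) = -8024
Completing the square gives 56(x - 4)² + 81(y + 12)² = -8024 + 896 + 11664 = 4536.
Dividing both sides by 4536: (x - 4)²/81 + (y + 12)²/56 = 1
Ellipse, center (4, -12), major axis horizontal; a² = 81, b² = 56.
c² = a² - b² = 81 - 56 = 25, so c = 5.
Foci lie on the horizontal axis through the center: (h ± c, k).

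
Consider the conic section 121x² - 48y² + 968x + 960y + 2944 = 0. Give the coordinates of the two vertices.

(-4, -1) and (-4, 21)

Collect terms: 121(x² + 8x) -48(y² - 20y) = -2944
Complete the square in x and y: 121(x + 4)² -48(y - 10)² = -2944 + 1936 - 4800 = -5808
Divide by -5808: (y - 10)²/121 - (x + 4)²/48 = 1
Hyperbola, center (-4, 10), transverse axis vertical; a² = 121, b² = 48.
a = 11. Vertices at (h, k ± a).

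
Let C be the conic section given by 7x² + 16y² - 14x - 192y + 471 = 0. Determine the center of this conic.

Group: 7(x² - 2x) + 16(y² - 12y) = -471
7(x - 1)² + 16(y - 6)² = -471 + 7 + 576 = 112
Divide by 112: (x - 1)²/16 + (y - 6)²/7 = 1
Ellipse with center (1, 6).

(1, 6)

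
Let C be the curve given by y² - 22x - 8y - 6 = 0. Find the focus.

(9/2, 4)

Only y is squared. Complete the square in y: (y - 4)² = 22(x + 1).
Vertex (-1, 4); 4p = 22 so p = 11/2. Opens right.
Focus is p units from the vertex along the axis: (h + p, k).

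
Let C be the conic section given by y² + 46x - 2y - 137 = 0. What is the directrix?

Only y is squared. Complete the square in y: (y - 1)² = -46(x - 3).
Vertex (3, 1); 4p = -46 so p = -23/2. Opens left.
Directrix is the vertical line x = h − p = 3 − (-23/2) = 29/2.

x = 29/2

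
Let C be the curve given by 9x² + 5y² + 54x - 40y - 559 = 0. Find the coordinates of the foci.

Group the x- and y-terms: 9(x² + 6x) + 5(y² - 8y) = 559
Completing the square gives 9(x + 3)² + 5(y - 4)² = 559 + 81 + 80 = 720.
Divide by 720: (x + 3)²/80 + (y - 4)²/144 = 1
Ellipse, center (-3, 4), major axis vertical; a² = 144, b² = 80.
c² = a² - b² = 144 - 80 = 64, so c = 8.
Foci lie on the vertical axis through the center: (h, k ± c).

(-3, -4) and (-3, 12)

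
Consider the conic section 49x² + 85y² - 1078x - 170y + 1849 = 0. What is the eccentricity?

e = 6√85/85

Group: 49(x² - 22x) + 85(y² - 2y) = -1849
Completing the square gives 49(x - 11)² + 85(y - 1)² = -1849 + 5929 + 85 = 4165.
Divide by 4165: (x - 11)²/85 + (y - 1)²/49 = 1
Ellipse, center (11, 1), major axis horizontal; a² = 85, b² = 49.
c² = a² - b² = 36, so c = 6.
e = c/a = 6/√85 = 6√85/85.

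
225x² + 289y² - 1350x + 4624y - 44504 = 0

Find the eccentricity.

e = 8/17

Collect terms: 225(x² - 6x) + 289(y² + 16y) = 44504
Complete the square: 225(x - 3)² + 289(y + 8)² = 44504 + 2025 + 18496 = 65025
Divide through by 65025 to get (x - 3)²/289 + (y + 8)²/225 = 1.
Ellipse, center (3, -8), major axis horizontal; a² = 289, b² = 225.
c² = a² - b² = 64, so c = 8.
e = c/a = 8/17.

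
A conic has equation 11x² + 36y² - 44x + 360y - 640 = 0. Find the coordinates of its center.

Group the x- and y-terms: 11(x² - 4x) + 36(y² + 10y) = 640
Completing the square gives 11(x - 2)² + 36(y + 5)² = 640 + 44 + 900 = 1584.
Dividing both sides by 1584: (x - 2)²/144 + (y + 5)²/44 = 1
Ellipse with center (2, -5).

(2, -5)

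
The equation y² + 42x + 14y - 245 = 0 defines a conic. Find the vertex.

(7, -7)

Only y is squared. Complete the square in y: (y + 7)² = -42(x - 7).
Vertex (7, -7); 4p = -42 so p = -21/2. Opens left.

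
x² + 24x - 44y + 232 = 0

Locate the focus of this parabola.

Only x is squared. Complete the square in x: (x + 12)² = 44(y - 2).
Vertex (-12, 2); 4p = 44 so p = 11. Opens up.
Focus is p units from the vertex along the axis: (h, k + p).

(-12, 13)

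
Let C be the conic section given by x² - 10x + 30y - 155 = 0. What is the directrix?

y = 27/2

Only x is squared. Complete the square in x: (x - 5)² = -30(y - 6).
Vertex (5, 6); 4p = -30 so p = -15/2. Opens down.
Directrix is the horizontal line y = k − p = 6 − (-15/2) = 27/2.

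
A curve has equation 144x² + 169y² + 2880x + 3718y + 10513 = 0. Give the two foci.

Group the x- and y-terms: 144(x² + 20x) + 169(y² + 22y) = -10513
144(x + 10)² + 169(y + 11)² = -10513 + 14400 + 20449 = 24336
Dividing both sides by 24336: (x + 10)²/169 + (y + 11)²/144 = 1
Ellipse, center (-10, -11), major axis horizontal; a² = 169, b² = 144.
c² = a² - b² = 169 - 144 = 25, so c = 5.
Foci lie on the horizontal axis through the center: (h ± c, k).

(-15, -11) and (-5, -11)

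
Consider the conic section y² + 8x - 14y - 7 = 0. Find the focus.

(5, 7)

Only y is squared. Complete the square in y: (y - 7)² = -8(x - 7).
Vertex (7, 7); 4p = -8 so p = -2. Opens left.
Focus is p units from the vertex along the axis: (h + p, k).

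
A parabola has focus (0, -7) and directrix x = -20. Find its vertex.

(-10, -7)

The vertex is the midpoint between the focus and the directrix along the axis of symmetry.
Axis is horizontal (directrix is vertical). Vertex x-coordinate = (0 + (-20))/2 = -10; y-coordinate = -7.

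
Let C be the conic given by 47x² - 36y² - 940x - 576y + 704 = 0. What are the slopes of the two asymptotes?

Collect terms: 47(x² - 20x) -36(y² + 16y) = -704
Complete the square in x and y: 47(x - 10)² -36(y + 8)² = -704 + 4700 - 2304 = 1692
Dividing both sides by 1692: (x - 10)²/36 - (y + 8)²/47 = 1
Hyperbola, center (10, -8), transverse axis horizontal; a² = 36, b² = 47.
For a horizontal hyperbola the asymptotes have slope ±b/a.
Here that is ±√47/6.

√47/6 and -√47/6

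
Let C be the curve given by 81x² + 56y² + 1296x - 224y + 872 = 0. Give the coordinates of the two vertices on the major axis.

Rearranging, 81(x² + 16x) + 56(y² - 4y) = -872.
Complete the square in x and y: 81(x + 8)² + 56(y - 2)² = -872 + 5184 + 224 = 4536
Dividing both sides by 4536: (x + 8)²/56 + (y - 2)²/81 = 1
Ellipse, center (-8, 2), major axis vertical; a² = 81, b² = 56.
a = 9. Vertices at (h, k ± a).

(-8, -7) and (-8, 11)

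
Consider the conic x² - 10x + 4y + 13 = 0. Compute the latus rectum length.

4

Only x is squared. Complete the square in x: (x - 5)² = -4(y - 3).
Vertex (5, 3); 4p = -4 so p = -1. Opens down.
Latus rectum length = |4p| = 4.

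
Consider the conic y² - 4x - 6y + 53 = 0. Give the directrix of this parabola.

x = 10

Only y is squared. Complete the square in y: (y - 3)² = 4(x - 11).
Vertex (11, 3); 4p = 4 so p = 1. Opens right.
Directrix is the vertical line x = h − p = 11 − (1) = 10.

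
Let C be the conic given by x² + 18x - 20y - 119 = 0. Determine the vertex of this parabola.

Only x is squared. Complete the square in x: (x + 9)² = 20(y + 10).
Vertex (-9, -10); 4p = 20 so p = 5. Opens up.

(-9, -10)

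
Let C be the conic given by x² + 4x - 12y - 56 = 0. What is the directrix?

y = -8

Only x is squared. Complete the square in x: (x + 2)² = 12(y + 5).
Vertex (-2, -5); 4p = 12 so p = 3. Opens up.
Directrix is the horizontal line y = k − p = -5 − (3) = -8.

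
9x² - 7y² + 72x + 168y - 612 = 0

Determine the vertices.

(-4, 6) and (-4, 18)

Group the x- and y-terms: 9(x² + 8x) -7(y² - 24y) = 612
Complete the square: 9(x + 4)² -7(y - 12)² = 612 + 144 - 1008 = -252
Dividing both sides by -252: (y - 12)²/36 - (x + 4)²/28 = 1
Hyperbola, center (-4, 12), transverse axis vertical; a² = 36, b² = 28.
a = 6. Vertices at (h, k ± a).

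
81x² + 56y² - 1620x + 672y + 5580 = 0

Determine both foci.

Group: 81(x² - 20x) + 56(y² + 12y) = -5580
Complete the square: 81(x - 10)² + 56(y + 6)² = -5580 + 8100 + 2016 = 4536
Divide through by 4536 to get (x - 10)²/56 + (y + 6)²/81 = 1.
Ellipse, center (10, -6), major axis vertical; a² = 81, b² = 56.
c² = a² - b² = 81 - 56 = 25, so c = 5.
Foci lie on the vertical axis through the center: (h, k ± c).

(10, -11) and (10, -1)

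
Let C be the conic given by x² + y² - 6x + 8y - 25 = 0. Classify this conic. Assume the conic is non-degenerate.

circle

No xy term. Coefficients of x² and y² are A = 1, C = 1.
A = C (same sign) ⇒ circle.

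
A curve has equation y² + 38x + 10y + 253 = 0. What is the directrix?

Only y is squared. Complete the square in y: (y + 5)² = -38(x + 6).
Vertex (-6, -5); 4p = -38 so p = -19/2. Opens left.
Directrix is the vertical line x = h − p = -6 − (-19/2) = 7/2.

x = 7/2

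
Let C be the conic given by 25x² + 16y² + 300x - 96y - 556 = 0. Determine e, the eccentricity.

Collect terms: 25(x² + 12x) + 16(y² - 6y) = 556
Complete the square: 25(x + 6)² + 16(y - 3)² = 556 + 900 + 144 = 1600
Divide through by 1600 to get (x + 6)²/64 + (y - 3)²/100 = 1.
Ellipse, center (-6, 3), major axis vertical; a² = 100, b² = 64.
c² = a² - b² = 36, so c = 6.
e = c/a = 6/10 = 3/5.

e = 3/5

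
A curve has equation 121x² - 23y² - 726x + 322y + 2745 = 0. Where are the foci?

(3, -5) and (3, 19)

Group: 121(x² - 6x) -23(y² - 14y) = -2745
121(x - 3)² -23(y - 7)² = -2745 + 1089 - 1127 = -2783
Divide by -2783: (y - 7)²/121 - (x - 3)²/23 = 1
Hyperbola, center (3, 7), transverse axis vertical; a² = 121, b² = 23.
c² = a² + b² = 121 + 23 = 144, so c = 12.
Foci lie on the vertical axis through the center: (h, k ± c).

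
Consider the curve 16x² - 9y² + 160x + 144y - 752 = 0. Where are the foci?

(-15, 8) and (5, 8)

Group the x- and y-terms: 16(x² + 10x) -9(y² - 16y) = 752
Complete the square: 16(x + 5)² -9(y - 8)² = 752 + 400 - 576 = 576
Dividing both sides by 576: (x + 5)²/36 - (y - 8)²/64 = 1
Hyperbola, center (-5, 8), transverse axis horizontal; a² = 36, b² = 64.
c² = a² + b² = 36 + 64 = 100, so c = 10.
Foci lie on the horizontal axis through the center: (h ± c, k).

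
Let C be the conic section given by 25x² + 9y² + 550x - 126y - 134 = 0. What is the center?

(-11, 7)

25(x² + 22x) + 9(y² - 14y) = 134
Complete the square in x and y: 25(x + 11)² + 9(y - 7)² = 134 + 3025 + 441 = 3600
Divide through by 3600 to get (x + 11)²/144 + (y - 7)²/400 = 1.
Ellipse with center (-11, 7).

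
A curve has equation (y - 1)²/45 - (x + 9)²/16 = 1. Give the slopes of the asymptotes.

3√5/4 and -3√5/4

Center (-9, 1). The positive term is the y-term, so the transverse axis is vertical; a² = 45, b² = 16.
For a vertical hyperbola the asymptotes have slope ±a/b.
Here that is ±3√5/4.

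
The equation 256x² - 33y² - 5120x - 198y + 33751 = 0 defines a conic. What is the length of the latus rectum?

33/8

Group the x- and y-terms: 256(x² - 20x) -33(y² + 6y) = -33751
Complete the square: 256(x - 10)² -33(y + 3)² = -33751 + 25600 - 297 = -8448
Dividing both sides by -8448: (y + 3)²/256 - (x - 10)²/33 = 1
Hyperbola, center (10, -3), transverse axis vertical; a² = 256, b² = 33.
Latus rectum length = 2b²/a = 2·33/16 = 33/8.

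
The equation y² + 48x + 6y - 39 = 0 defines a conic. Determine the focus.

Only y is squared. Complete the square in y: (y + 3)² = -48(x - 1).
Vertex (1, -3); 4p = -48 so p = -12. Opens left.
Focus is p units from the vertex along the axis: (h + p, k).

(-11, -3)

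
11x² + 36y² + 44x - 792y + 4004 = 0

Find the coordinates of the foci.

(-7, 11) and (3, 11)

11(x² + 4x) + 36(y² - 22y) = -4004
Completing the square gives 11(x + 2)² + 36(y - 11)² = -4004 + 44 + 4356 = 396.
Dividing both sides by 396: (x + 2)²/36 + (y - 11)²/11 = 1
Ellipse, center (-2, 11), major axis horizontal; a² = 36, b² = 11.
c² = a² - b² = 36 - 11 = 25, so c = 5.
Foci lie on the horizontal axis through the center: (h ± c, k).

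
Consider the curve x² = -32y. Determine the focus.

(0, -8)

Vertex (0, 0); 4p = -32 so p = -8. Opens down.
Focus is p units from the vertex along the axis: (h, k + p).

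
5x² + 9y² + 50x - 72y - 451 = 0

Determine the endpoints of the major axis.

Collect terms: 5(x² + 10x) + 9(y² - 8y) = 451
Complete the square: 5(x + 5)² + 9(y - 4)² = 451 + 125 + 144 = 720
Divide by 720: (x + 5)²/144 + (y - 4)²/80 = 1
Ellipse, center (-5, 4), major axis horizontal; a² = 144, b² = 80.
a = 12. Vertices at (h ± a, k).

(-17, 4) and (7, 4)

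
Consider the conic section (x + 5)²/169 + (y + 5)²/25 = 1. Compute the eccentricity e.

Center (-5, -5). The larger denominator 169 sits under the x-term, so the major axis is horizontal; a² = 169, b² = 25.
c² = a² - b² = 144, so c = 12.
e = c/a = 12/13.

e = 12/13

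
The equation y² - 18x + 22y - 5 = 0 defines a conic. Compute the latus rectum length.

Only y is squared. Complete the square in y: (y + 11)² = 18(x + 7).
Vertex (-7, -11); 4p = 18 so p = 9/2. Opens right.
Latus rectum length = |4p| = 18.

18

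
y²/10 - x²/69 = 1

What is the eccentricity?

e = √790/10

Center (0, 0). The positive term is the y-term, so the transverse axis is vertical; a² = 10, b² = 69.
c² = a² + b² = 79, so c = √79.
e = c/a = √79/√10 = √790/10.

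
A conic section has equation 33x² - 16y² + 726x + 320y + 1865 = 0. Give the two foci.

(-18, 10) and (-4, 10)

Rearranging, 33(x² + 22x) -16(y² - 20y) = -1865.
Completing the square gives 33(x + 11)² -16(y - 10)² = -1865 + 3993 - 1600 = 528.
Divide by 528: (x + 11)²/16 - (y - 10)²/33 = 1
Hyperbola, center (-11, 10), transverse axis horizontal; a² = 16, b² = 33.
c² = a² + b² = 16 + 33 = 49, so c = 7.
Foci lie on the horizontal axis through the center: (h ± c, k).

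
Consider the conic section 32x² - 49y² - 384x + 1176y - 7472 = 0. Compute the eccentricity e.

e = 9/7

Collect terms: 32(x² - 12x) -49(y² - 24y) = 7472
32(x - 6)² -49(y - 12)² = 7472 + 1152 - 7056 = 1568
Dividing both sides by 1568: (x - 6)²/49 - (y - 12)²/32 = 1
Hyperbola, center (6, 12), transverse axis horizontal; a² = 49, b² = 32.
c² = a² + b² = 81, so c = 9.
e = c/a = 9/7.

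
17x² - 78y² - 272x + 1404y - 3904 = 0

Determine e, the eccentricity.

e = √1615/17

17(x² - 16x) -78(y² - 18y) = 3904
Completing the square gives 17(x - 8)² -78(y - 9)² = 3904 + 1088 - 6318 = -1326.
Dividing both sides by -1326: (y - 9)²/17 - (x - 8)²/78 = 1
Hyperbola, center (8, 9), transverse axis vertical; a² = 17, b² = 78.
c² = a² + b² = 95, so c = √95.
e = c/a = √95/√17 = √1615/17.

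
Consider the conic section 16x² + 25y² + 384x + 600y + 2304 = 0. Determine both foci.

(-21, -12) and (-3, -12)

16(x² + 24x) + 25(y² + 24y) = -2304
Completing the square gives 16(x + 12)² + 25(y + 12)² = -2304 + 2304 + 3600 = 3600.
Divide by 3600: (x + 12)²/225 + (y + 12)²/144 = 1
Ellipse, center (-12, -12), major axis horizontal; a² = 225, b² = 144.
c² = a² - b² = 225 - 144 = 81, so c = 9.
Foci lie on the horizontal axis through the center: (h ± c, k).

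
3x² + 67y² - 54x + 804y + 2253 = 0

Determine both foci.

(9 - 8√2, -6) and (9 + 8√2, -6)

3(x² - 18x) + 67(y² + 12y) = -2253
3(x - 9)² + 67(y + 6)² = -2253 + 243 + 2412 = 402
Divide by 402: (x - 9)²/134 + (y + 6)²/6 = 1
Ellipse, center (9, -6), major axis horizontal; a² = 134, b² = 6.
c² = a² - b² = 134 - 6 = 128, so c = 8√2.
Foci lie on the horizontal axis through the center: (h ± c, k).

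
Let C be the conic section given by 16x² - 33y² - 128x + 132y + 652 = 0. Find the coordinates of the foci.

(4, -5) and (4, 9)

Rearranging, 16(x² - 8x) -33(y² - 4y) = -652.
Complete the square in x and y: 16(x - 4)² -33(y - 2)² = -652 + 256 - 132 = -528
Divide through by -528 to get (y - 2)²/16 - (x - 4)²/33 = 1.
Hyperbola, center (4, 2), transverse axis vertical; a² = 16, b² = 33.
c² = a² + b² = 16 + 33 = 49, so c = 7.
Foci lie on the vertical axis through the center: (h, k ± c).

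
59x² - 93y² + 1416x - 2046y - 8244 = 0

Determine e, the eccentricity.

e = 2√3534/93

Group the x- and y-terms: 59(x² + 24x) -93(y² + 22y) = 8244
59(x + 12)² -93(y + 11)² = 8244 + 8496 - 11253 = 5487
Divide through by 5487 to get (x + 12)²/93 - (y + 11)²/59 = 1.
Hyperbola, center (-12, -11), transverse axis horizontal; a² = 93, b² = 59.
c² = a² + b² = 152, so c = 2√38.
e = c/a = 2√38/√93 = 2√3534/93.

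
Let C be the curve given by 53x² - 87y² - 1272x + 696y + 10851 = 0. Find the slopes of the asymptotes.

Collect terms: 53(x² - 24x) -87(y² - 8y) = -10851
Complete the square: 53(x - 12)² -87(y - 4)² = -10851 + 7632 - 1392 = -4611
Divide by -4611: (y - 4)²/53 - (x - 12)²/87 = 1
Hyperbola, center (12, 4), transverse axis vertical; a² = 53, b² = 87.
For a vertical hyperbola the asymptotes have slope ±a/b.
Here that is ±√53/√87 = ±√4611/87.

√4611/87 and -√4611/87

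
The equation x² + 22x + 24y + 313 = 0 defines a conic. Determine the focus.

Only x is squared. Complete the square in x: (x + 11)² = -24(y + 8).
Vertex (-11, -8); 4p = -24 so p = -6. Opens down.
Focus is p units from the vertex along the axis: (h, k + p).

(-11, -14)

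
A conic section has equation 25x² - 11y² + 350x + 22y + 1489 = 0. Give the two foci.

Group: 25(x² + 14x) -11(y² - 2y) = -1489
25(x + 7)² -11(y - 1)² = -1489 + 1225 - 11 = -275
Dividing both sides by -275: (y - 1)²/25 - (x + 7)²/11 = 1
Hyperbola, center (-7, 1), transverse axis vertical; a² = 25, b² = 11.
c² = a² + b² = 25 + 11 = 36, so c = 6.
Foci lie on the vertical axis through the center: (h, k ± c).

(-7, -5) and (-7, 7)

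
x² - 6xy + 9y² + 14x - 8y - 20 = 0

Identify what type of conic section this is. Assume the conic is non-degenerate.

A = 1, B = -6, C = 9.
Discriminant B² − 4AC = (-6)² − 4·1·9 = 0.
B² − 4AC = 0 ⇒ parabola.

parabola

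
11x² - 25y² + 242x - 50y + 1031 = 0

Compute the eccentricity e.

e = 6/5

Group the x- and y-terms: 11(x² + 22x) -25(y² + 2y) = -1031
11(x + 11)² -25(y + 1)² = -1031 + 1331 - 25 = 275
Divide by 275: (x + 11)²/25 - (y + 1)²/11 = 1
Hyperbola, center (-11, -1), transverse axis horizontal; a² = 25, b² = 11.
c² = a² + b² = 36, so c = 6.
e = c/a = 6/5.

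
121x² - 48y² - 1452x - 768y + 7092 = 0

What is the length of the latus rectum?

96/11

Collect terms: 121(x² - 12x) -48(y² + 16y) = -7092
121(x - 6)² -48(y + 8)² = -7092 + 4356 - 3072 = -5808
Divide through by -5808 to get (y + 8)²/121 - (x - 6)²/48 = 1.
Hyperbola, center (6, -8), transverse axis vertical; a² = 121, b² = 48.
Latus rectum length = 2b²/a = 2·48/11 = 96/11.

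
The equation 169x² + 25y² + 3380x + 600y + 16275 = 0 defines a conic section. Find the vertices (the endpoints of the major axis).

(-10, -25) and (-10, 1)

Group the x- and y-terms: 169(x² + 20x) + 25(y² + 24y) = -16275
Complete the square in x and y: 169(x + 10)² + 25(y + 12)² = -16275 + 16900 + 3600 = 4225
Dividing both sides by 4225: (x + 10)²/25 + (y + 12)²/169 = 1
Ellipse, center (-10, -12), major axis vertical; a² = 169, b² = 25.
a = 13. Vertices at (h, k ± a).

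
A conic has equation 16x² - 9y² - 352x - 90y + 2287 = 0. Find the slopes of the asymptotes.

Rearranging, 16(x² - 22x) -9(y² + 10y) = -2287.
Completing the square gives 16(x - 11)² -9(y + 5)² = -2287 + 1936 - 225 = -576.
Divide through by -576 to get (y + 5)²/64 - (x - 11)²/36 = 1.
Hyperbola, center (11, -5), transverse axis vertical; a² = 64, b² = 36.
For a vertical hyperbola the asymptotes have slope ±a/b.
Here that is ±8/6 = ±4/3.

4/3 and -4/3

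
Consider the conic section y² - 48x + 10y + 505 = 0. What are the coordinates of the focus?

Only y is squared. Complete the square in y: (y + 5)² = 48(x - 10).
Vertex (10, -5); 4p = 48 so p = 12. Opens right.
Focus is p units from the vertex along the axis: (h + p, k).

(22, -5)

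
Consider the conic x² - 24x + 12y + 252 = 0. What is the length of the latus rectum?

12

Only x is squared. Complete the square in x: (x - 12)² = -12(y + 9).
Vertex (12, -9); 4p = -12 so p = -3. Opens down.
Latus rectum length = |4p| = 12.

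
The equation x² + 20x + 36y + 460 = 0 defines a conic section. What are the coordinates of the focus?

(-10, -19)

Only x is squared. Complete the square in x: (x + 10)² = -36(y + 10).
Vertex (-10, -10); 4p = -36 so p = -9. Opens down.
Focus is p units from the vertex along the axis: (h, k + p).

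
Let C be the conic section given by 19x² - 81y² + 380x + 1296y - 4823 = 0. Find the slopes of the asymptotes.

Rearranging, 19(x² + 20x) -81(y² - 16y) = 4823.
Complete the square in x and y: 19(x + 10)² -81(y - 8)² = 4823 + 1900 - 5184 = 1539
Divide through by 1539 to get (x + 10)²/81 - (y - 8)²/19 = 1.
Hyperbola, center (-10, 8), transverse axis horizontal; a² = 81, b² = 19.
For a horizontal hyperbola the asymptotes have slope ±b/a.
Here that is ±√19/9.

√19/9 and -√19/9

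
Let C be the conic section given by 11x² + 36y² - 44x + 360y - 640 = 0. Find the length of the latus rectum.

11(x² - 4x) + 36(y² + 10y) = 640
Complete the square: 11(x - 2)² + 36(y + 5)² = 640 + 44 + 900 = 1584
Divide by 1584: (x - 2)²/144 + (y + 5)²/44 = 1
Ellipse, center (2, -5), major axis horizontal; a² = 144, b² = 44.
Latus rectum length = 2b²/a = 2·44/12 = 22/3.

22/3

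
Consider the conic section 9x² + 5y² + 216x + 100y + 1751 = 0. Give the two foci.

(-12, -12) and (-12, -8)

Collect terms: 9(x² + 24x) + 5(y² + 20y) = -1751
Completing the square gives 9(x + 12)² + 5(y + 10)² = -1751 + 1296 + 500 = 45.
Dividing both sides by 45: (x + 12)²/5 + (y + 10)²/9 = 1
Ellipse, center (-12, -10), major axis vertical; a² = 9, b² = 5.
c² = a² - b² = 9 - 5 = 4, so c = 2.
Foci lie on the vertical axis through the center: (h, k ± c).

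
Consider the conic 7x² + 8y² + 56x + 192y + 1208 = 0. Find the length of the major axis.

4√2

Group the x- and y-terms: 7(x² + 8x) + 8(y² + 24y) = -1208
7(x + 4)² + 8(y + 12)² = -1208 + 112 + 1152 = 56
Divide by 56: (x + 4)²/8 + (y + 12)²/7 = 1
Ellipse, center (-4, -12), major axis horizontal; a² = 8, b² = 7.
a² = 8 so a = 2√2; the major axis has length 2a = 4√2.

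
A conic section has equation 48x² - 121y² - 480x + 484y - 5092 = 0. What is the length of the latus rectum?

96/11

Rearranging, 48(x² - 10x) -121(y² - 4y) = 5092.
48(x - 5)² -121(y - 2)² = 5092 + 1200 - 484 = 5808
Divide by 5808: (x - 5)²/121 - (y - 2)²/48 = 1
Hyperbola, center (5, 2), transverse axis horizontal; a² = 121, b² = 48.
Latus rectum length = 2b²/a = 2·48/11 = 96/11.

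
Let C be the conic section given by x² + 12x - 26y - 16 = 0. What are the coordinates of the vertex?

Only x is squared. Complete the square in x: (x + 6)² = 26(y + 2).
Vertex (-6, -2); 4p = 26 so p = 13/2. Opens up.

(-6, -2)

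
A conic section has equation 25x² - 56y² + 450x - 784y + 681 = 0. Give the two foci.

(-9, -16) and (-9, 2)

25(x² + 18x) -56(y² + 14y) = -681
Complete the square: 25(x + 9)² -56(y + 7)² = -681 + 2025 - 2744 = -1400
Divide by -1400: (y + 7)²/25 - (x + 9)²/56 = 1
Hyperbola, center (-9, -7), transverse axis vertical; a² = 25, b² = 56.
c² = a² + b² = 25 + 56 = 81, so c = 9.
Foci lie on the vertical axis through the center: (h, k ± c).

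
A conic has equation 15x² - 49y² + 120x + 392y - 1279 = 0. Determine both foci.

15(x² + 8x) -49(y² - 8y) = 1279
Completing the square gives 15(x + 4)² -49(y - 4)² = 1279 + 240 - 784 = 735.
Divide by 735: (x + 4)²/49 - (y - 4)²/15 = 1
Hyperbola, center (-4, 4), transverse axis horizontal; a² = 49, b² = 15.
c² = a² + b² = 49 + 15 = 64, so c = 8.
Foci lie on the horizontal axis through the center: (h ± c, k).

(-12, 4) and (4, 4)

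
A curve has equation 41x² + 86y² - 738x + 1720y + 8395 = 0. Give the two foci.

(9 - 3√5, -10) and (9 + 3√5, -10)

41(x² - 18x) + 86(y² + 20y) = -8395
41(x - 9)² + 86(y + 10)² = -8395 + 3321 + 8600 = 3526
Dividing both sides by 3526: (x - 9)²/86 + (y + 10)²/41 = 1
Ellipse, center (9, -10), major axis horizontal; a² = 86, b² = 41.
c² = a² - b² = 86 - 41 = 45, so c = 3√5.
Foci lie on the horizontal axis through the center: (h ± c, k).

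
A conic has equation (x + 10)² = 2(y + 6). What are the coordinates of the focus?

Vertex (-10, -6); 4p = 2 so p = 1/2. Opens up.
Focus is p units from the vertex along the axis: (h, k + p).

(-10, -11/2)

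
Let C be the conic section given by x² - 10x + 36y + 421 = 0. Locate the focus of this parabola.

Only x is squared. Complete the square in x: (x - 5)² = -36(y + 11).
Vertex (5, -11); 4p = -36 so p = -9. Opens down.
Focus is p units from the vertex along the axis: (h, k + p).

(5, -20)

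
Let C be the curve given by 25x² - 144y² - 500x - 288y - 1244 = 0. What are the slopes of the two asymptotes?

5/12 and -5/12

Group: 25(x² - 20x) -144(y² + 2y) = 1244
25(x - 10)² -144(y + 1)² = 1244 + 2500 - 144 = 3600
Dividing both sides by 3600: (x - 10)²/144 - (y + 1)²/25 = 1
Hyperbola, center (10, -1), transverse axis horizontal; a² = 144, b² = 25.
For a horizontal hyperbola the asymptotes have slope ±b/a.
Here that is ±5/12.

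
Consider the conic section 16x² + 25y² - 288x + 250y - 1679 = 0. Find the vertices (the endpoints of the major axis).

(-6, -5) and (24, -5)

16(x² - 18x) + 25(y² + 10y) = 1679
Complete the square in x and y: 16(x - 9)² + 25(y + 5)² = 1679 + 1296 + 625 = 3600
Dividing both sides by 3600: (x - 9)²/225 + (y + 5)²/144 = 1
Ellipse, center (9, -5), major axis horizontal; a² = 225, b² = 144.
a = 15. Vertices at (h ± a, k).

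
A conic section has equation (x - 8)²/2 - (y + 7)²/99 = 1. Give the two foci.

Center (8, -7). The positive term is the x-term, so the transverse axis is horizontal; a² = 2, b² = 99.
c² = a² + b² = 2 + 99 = 101, so c = √101.
Foci lie on the horizontal axis through the center: (h ± c, k).

(8 - √101, -7) and (8 + √101, -7)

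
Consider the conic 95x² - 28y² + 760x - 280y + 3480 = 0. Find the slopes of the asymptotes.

Group the x- and y-terms: 95(x² + 8x) -28(y² + 10y) = -3480
Complete the square: 95(x + 4)² -28(y + 5)² = -3480 + 1520 - 700 = -2660
Divide through by -2660 to get (y + 5)²/95 - (x + 4)²/28 = 1.
Hyperbola, center (-4, -5), transverse axis vertical; a² = 95, b² = 28.
For a vertical hyperbola the asymptotes have slope ±a/b.
Here that is ±√95/2√7 = ±√665/14.

√665/14 and -√665/14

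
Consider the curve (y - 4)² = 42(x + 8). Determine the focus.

(5/2, 4)

Vertex (-8, 4); 4p = 42 so p = 21/2. Opens right.
Focus is p units from the vertex along the axis: (h + p, k).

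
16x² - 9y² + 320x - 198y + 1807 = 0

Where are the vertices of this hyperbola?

(-10, -23) and (-10, 1)

16(x² + 20x) -9(y² + 22y) = -1807
Complete the square in x and y: 16(x + 10)² -9(y + 11)² = -1807 + 1600 - 1089 = -1296
Divide by -1296: (y + 11)²/144 - (x + 10)²/81 = 1
Hyperbola, center (-10, -11), transverse axis vertical; a² = 144, b² = 81.
a = 12. Vertices at (h, k ± a).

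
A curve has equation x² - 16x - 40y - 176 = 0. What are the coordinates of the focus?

Only x is squared. Complete the square in x: (x - 8)² = 40(y + 6).
Vertex (8, -6); 4p = 40 so p = 10. Opens up.
Focus is p units from the vertex along the axis: (h, k + p).

(8, 4)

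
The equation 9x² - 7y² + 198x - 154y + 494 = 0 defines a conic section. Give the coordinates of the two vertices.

(-11, -17) and (-11, -5)

Group: 9(x² + 22x) -7(y² + 22y) = -494
9(x + 11)² -7(y + 11)² = -494 + 1089 - 847 = -252
Dividing both sides by -252: (y + 11)²/36 - (x + 11)²/28 = 1
Hyperbola, center (-11, -11), transverse axis vertical; a² = 36, b² = 28.
a = 6. Vertices at (h, k ± a).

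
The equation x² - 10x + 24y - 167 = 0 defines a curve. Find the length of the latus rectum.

24

Only x is squared. Complete the square in x: (x - 5)² = -24(y - 8).
Vertex (5, 8); 4p = -24 so p = -6. Opens down.
Latus rectum length = |4p| = 24.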